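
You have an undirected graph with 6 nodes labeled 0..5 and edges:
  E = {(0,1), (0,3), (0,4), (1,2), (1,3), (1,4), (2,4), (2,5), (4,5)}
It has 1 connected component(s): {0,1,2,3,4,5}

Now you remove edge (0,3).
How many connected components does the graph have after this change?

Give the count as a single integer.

Initial component count: 1
Remove (0,3): not a bridge. Count unchanged: 1.
  After removal, components: {0,1,2,3,4,5}
New component count: 1

Answer: 1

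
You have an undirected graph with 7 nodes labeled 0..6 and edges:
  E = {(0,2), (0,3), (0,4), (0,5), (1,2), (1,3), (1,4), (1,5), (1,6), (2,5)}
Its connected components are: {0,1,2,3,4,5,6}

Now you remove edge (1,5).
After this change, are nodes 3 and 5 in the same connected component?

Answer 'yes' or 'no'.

Answer: yes

Derivation:
Initial components: {0,1,2,3,4,5,6}
Removing edge (1,5): not a bridge — component count unchanged at 1.
New components: {0,1,2,3,4,5,6}
Are 3 and 5 in the same component? yes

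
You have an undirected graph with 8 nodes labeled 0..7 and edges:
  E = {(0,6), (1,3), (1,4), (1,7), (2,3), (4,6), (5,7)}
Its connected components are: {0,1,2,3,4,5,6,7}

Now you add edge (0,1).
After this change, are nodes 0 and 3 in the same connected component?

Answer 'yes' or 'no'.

Initial components: {0,1,2,3,4,5,6,7}
Adding edge (0,1): both already in same component {0,1,2,3,4,5,6,7}. No change.
New components: {0,1,2,3,4,5,6,7}
Are 0 and 3 in the same component? yes

Answer: yes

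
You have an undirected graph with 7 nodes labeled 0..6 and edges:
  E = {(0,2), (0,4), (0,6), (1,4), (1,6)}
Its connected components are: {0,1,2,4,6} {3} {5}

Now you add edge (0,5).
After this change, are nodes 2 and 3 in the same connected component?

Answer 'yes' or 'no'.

Answer: no

Derivation:
Initial components: {0,1,2,4,6} {3} {5}
Adding edge (0,5): merges {0,1,2,4,6} and {5}.
New components: {0,1,2,4,5,6} {3}
Are 2 and 3 in the same component? no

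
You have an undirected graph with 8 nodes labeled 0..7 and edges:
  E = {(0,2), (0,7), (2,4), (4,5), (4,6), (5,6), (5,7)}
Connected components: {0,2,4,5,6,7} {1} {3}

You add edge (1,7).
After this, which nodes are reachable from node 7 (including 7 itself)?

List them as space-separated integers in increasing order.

Answer: 0 1 2 4 5 6 7

Derivation:
Before: nodes reachable from 7: {0,2,4,5,6,7}
Adding (1,7): merges 7's component with another. Reachability grows.
After: nodes reachable from 7: {0,1,2,4,5,6,7}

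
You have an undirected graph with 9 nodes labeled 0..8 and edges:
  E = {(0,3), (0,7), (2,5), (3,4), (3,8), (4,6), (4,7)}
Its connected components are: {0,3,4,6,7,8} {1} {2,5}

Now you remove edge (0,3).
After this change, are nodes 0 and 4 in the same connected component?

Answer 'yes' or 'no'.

Initial components: {0,3,4,6,7,8} {1} {2,5}
Removing edge (0,3): not a bridge — component count unchanged at 3.
New components: {0,3,4,6,7,8} {1} {2,5}
Are 0 and 4 in the same component? yes

Answer: yes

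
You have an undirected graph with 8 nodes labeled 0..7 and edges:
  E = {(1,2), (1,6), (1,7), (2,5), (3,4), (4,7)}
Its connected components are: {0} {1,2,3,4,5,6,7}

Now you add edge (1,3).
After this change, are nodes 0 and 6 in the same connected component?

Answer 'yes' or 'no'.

Answer: no

Derivation:
Initial components: {0} {1,2,3,4,5,6,7}
Adding edge (1,3): both already in same component {1,2,3,4,5,6,7}. No change.
New components: {0} {1,2,3,4,5,6,7}
Are 0 and 6 in the same component? no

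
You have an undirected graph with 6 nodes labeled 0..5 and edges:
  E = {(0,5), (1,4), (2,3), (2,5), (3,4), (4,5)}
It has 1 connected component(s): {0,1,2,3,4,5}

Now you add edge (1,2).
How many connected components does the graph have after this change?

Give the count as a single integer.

Answer: 1

Derivation:
Initial component count: 1
Add (1,2): endpoints already in same component. Count unchanged: 1.
New component count: 1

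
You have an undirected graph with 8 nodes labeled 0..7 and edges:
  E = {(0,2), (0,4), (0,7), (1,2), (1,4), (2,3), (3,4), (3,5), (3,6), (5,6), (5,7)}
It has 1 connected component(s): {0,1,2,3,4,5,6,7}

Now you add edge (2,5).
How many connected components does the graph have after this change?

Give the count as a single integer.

Answer: 1

Derivation:
Initial component count: 1
Add (2,5): endpoints already in same component. Count unchanged: 1.
New component count: 1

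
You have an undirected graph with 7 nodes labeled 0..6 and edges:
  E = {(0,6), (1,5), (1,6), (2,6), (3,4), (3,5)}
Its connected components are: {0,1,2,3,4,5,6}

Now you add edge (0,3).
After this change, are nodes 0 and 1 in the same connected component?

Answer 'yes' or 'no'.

Answer: yes

Derivation:
Initial components: {0,1,2,3,4,5,6}
Adding edge (0,3): both already in same component {0,1,2,3,4,5,6}. No change.
New components: {0,1,2,3,4,5,6}
Are 0 and 1 in the same component? yes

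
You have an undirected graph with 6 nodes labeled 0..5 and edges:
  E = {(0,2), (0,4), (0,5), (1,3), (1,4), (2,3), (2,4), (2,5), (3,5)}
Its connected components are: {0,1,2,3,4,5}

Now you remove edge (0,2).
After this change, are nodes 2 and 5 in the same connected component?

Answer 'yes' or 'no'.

Initial components: {0,1,2,3,4,5}
Removing edge (0,2): not a bridge — component count unchanged at 1.
New components: {0,1,2,3,4,5}
Are 2 and 5 in the same component? yes

Answer: yes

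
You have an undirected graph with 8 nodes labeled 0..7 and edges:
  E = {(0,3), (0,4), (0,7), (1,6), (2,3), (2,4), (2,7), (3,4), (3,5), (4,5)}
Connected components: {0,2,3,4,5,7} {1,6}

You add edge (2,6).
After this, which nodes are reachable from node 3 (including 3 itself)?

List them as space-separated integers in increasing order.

Answer: 0 1 2 3 4 5 6 7

Derivation:
Before: nodes reachable from 3: {0,2,3,4,5,7}
Adding (2,6): merges 3's component with another. Reachability grows.
After: nodes reachable from 3: {0,1,2,3,4,5,6,7}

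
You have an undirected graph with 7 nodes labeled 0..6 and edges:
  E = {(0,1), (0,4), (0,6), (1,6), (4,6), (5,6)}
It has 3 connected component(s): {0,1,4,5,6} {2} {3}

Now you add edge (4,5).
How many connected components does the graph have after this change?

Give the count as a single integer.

Answer: 3

Derivation:
Initial component count: 3
Add (4,5): endpoints already in same component. Count unchanged: 3.
New component count: 3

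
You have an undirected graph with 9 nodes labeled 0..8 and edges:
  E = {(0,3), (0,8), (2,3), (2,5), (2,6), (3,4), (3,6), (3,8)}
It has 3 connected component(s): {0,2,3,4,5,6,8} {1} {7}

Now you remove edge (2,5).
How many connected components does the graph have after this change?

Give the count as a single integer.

Answer: 4

Derivation:
Initial component count: 3
Remove (2,5): it was a bridge. Count increases: 3 -> 4.
  After removal, components: {0,2,3,4,6,8} {1} {5} {7}
New component count: 4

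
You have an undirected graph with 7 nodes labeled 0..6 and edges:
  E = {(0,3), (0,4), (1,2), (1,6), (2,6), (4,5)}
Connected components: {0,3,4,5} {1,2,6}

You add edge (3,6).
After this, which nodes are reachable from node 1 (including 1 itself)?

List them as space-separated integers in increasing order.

Answer: 0 1 2 3 4 5 6

Derivation:
Before: nodes reachable from 1: {1,2,6}
Adding (3,6): merges 1's component with another. Reachability grows.
After: nodes reachable from 1: {0,1,2,3,4,5,6}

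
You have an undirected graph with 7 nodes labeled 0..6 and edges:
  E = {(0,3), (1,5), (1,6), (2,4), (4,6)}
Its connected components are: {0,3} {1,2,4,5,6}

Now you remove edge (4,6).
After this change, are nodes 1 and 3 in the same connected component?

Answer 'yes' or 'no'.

Initial components: {0,3} {1,2,4,5,6}
Removing edge (4,6): it was a bridge — component count 2 -> 3.
New components: {0,3} {1,5,6} {2,4}
Are 1 and 3 in the same component? no

Answer: no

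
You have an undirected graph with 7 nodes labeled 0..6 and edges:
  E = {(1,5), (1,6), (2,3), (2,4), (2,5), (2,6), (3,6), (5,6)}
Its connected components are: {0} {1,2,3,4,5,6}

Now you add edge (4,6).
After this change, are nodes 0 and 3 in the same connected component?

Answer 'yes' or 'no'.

Answer: no

Derivation:
Initial components: {0} {1,2,3,4,5,6}
Adding edge (4,6): both already in same component {1,2,3,4,5,6}. No change.
New components: {0} {1,2,3,4,5,6}
Are 0 and 3 in the same component? no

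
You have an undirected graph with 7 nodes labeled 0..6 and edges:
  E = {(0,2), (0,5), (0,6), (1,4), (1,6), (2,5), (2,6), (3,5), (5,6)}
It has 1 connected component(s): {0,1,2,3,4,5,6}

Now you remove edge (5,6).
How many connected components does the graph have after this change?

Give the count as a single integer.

Answer: 1

Derivation:
Initial component count: 1
Remove (5,6): not a bridge. Count unchanged: 1.
  After removal, components: {0,1,2,3,4,5,6}
New component count: 1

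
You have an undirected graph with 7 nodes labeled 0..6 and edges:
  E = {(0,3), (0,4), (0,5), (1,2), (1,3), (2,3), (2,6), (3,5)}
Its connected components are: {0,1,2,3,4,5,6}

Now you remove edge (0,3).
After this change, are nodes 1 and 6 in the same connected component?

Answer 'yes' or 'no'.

Initial components: {0,1,2,3,4,5,6}
Removing edge (0,3): not a bridge — component count unchanged at 1.
New components: {0,1,2,3,4,5,6}
Are 1 and 6 in the same component? yes

Answer: yes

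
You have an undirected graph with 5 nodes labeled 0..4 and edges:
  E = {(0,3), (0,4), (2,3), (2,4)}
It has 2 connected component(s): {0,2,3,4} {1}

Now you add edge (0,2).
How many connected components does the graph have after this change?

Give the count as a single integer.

Initial component count: 2
Add (0,2): endpoints already in same component. Count unchanged: 2.
New component count: 2

Answer: 2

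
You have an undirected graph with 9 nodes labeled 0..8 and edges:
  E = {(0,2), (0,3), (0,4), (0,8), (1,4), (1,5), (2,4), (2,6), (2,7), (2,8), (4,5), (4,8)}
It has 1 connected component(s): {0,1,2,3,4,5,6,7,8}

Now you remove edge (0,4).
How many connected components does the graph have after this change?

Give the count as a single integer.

Answer: 1

Derivation:
Initial component count: 1
Remove (0,4): not a bridge. Count unchanged: 1.
  After removal, components: {0,1,2,3,4,5,6,7,8}
New component count: 1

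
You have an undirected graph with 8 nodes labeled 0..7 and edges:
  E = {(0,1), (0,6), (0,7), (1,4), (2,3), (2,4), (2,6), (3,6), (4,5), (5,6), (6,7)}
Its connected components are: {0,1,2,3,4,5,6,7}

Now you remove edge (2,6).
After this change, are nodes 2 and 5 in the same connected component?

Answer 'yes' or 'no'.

Answer: yes

Derivation:
Initial components: {0,1,2,3,4,5,6,7}
Removing edge (2,6): not a bridge — component count unchanged at 1.
New components: {0,1,2,3,4,5,6,7}
Are 2 and 5 in the same component? yes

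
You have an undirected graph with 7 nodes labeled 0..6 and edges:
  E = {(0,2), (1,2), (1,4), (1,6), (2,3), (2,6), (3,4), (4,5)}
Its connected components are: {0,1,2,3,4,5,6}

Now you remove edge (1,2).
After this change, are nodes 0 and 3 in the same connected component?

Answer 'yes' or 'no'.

Initial components: {0,1,2,3,4,5,6}
Removing edge (1,2): not a bridge — component count unchanged at 1.
New components: {0,1,2,3,4,5,6}
Are 0 and 3 in the same component? yes

Answer: yes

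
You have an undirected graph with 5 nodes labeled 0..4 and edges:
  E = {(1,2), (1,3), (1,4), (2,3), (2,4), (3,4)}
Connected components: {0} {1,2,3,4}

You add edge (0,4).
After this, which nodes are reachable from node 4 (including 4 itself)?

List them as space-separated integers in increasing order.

Before: nodes reachable from 4: {1,2,3,4}
Adding (0,4): merges 4's component with another. Reachability grows.
After: nodes reachable from 4: {0,1,2,3,4}

Answer: 0 1 2 3 4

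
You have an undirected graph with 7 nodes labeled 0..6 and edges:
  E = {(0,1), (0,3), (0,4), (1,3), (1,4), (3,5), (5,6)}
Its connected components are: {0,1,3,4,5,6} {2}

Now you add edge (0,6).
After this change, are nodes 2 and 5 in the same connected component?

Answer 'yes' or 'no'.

Initial components: {0,1,3,4,5,6} {2}
Adding edge (0,6): both already in same component {0,1,3,4,5,6}. No change.
New components: {0,1,3,4,5,6} {2}
Are 2 and 5 in the same component? no

Answer: no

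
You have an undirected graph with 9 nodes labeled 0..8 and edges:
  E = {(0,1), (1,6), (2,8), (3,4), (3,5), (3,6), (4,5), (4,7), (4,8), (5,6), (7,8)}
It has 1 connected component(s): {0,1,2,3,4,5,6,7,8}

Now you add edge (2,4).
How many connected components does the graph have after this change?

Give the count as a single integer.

Initial component count: 1
Add (2,4): endpoints already in same component. Count unchanged: 1.
New component count: 1

Answer: 1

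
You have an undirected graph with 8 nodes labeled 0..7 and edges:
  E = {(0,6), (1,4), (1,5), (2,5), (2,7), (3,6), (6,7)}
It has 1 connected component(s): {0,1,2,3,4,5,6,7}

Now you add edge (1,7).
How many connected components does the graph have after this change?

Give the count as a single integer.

Answer: 1

Derivation:
Initial component count: 1
Add (1,7): endpoints already in same component. Count unchanged: 1.
New component count: 1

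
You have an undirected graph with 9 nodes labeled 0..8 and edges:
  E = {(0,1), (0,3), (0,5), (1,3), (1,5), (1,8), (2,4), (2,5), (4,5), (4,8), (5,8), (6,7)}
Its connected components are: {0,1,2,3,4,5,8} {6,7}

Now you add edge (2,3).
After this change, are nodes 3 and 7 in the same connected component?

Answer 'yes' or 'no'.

Initial components: {0,1,2,3,4,5,8} {6,7}
Adding edge (2,3): both already in same component {0,1,2,3,4,5,8}. No change.
New components: {0,1,2,3,4,5,8} {6,7}
Are 3 and 7 in the same component? no

Answer: no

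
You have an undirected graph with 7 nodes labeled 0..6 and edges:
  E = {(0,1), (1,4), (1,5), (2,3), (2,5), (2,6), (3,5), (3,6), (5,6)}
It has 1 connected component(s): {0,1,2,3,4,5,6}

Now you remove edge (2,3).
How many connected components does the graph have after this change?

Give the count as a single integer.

Answer: 1

Derivation:
Initial component count: 1
Remove (2,3): not a bridge. Count unchanged: 1.
  After removal, components: {0,1,2,3,4,5,6}
New component count: 1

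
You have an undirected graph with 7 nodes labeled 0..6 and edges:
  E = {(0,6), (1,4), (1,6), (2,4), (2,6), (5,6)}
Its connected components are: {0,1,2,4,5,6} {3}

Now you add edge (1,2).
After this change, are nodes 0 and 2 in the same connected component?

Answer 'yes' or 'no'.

Answer: yes

Derivation:
Initial components: {0,1,2,4,5,6} {3}
Adding edge (1,2): both already in same component {0,1,2,4,5,6}. No change.
New components: {0,1,2,4,5,6} {3}
Are 0 and 2 in the same component? yes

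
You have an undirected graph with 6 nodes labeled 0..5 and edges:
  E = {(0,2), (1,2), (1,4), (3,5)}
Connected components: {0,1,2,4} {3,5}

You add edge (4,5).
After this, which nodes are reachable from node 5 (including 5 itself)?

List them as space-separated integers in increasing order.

Before: nodes reachable from 5: {3,5}
Adding (4,5): merges 5's component with another. Reachability grows.
After: nodes reachable from 5: {0,1,2,3,4,5}

Answer: 0 1 2 3 4 5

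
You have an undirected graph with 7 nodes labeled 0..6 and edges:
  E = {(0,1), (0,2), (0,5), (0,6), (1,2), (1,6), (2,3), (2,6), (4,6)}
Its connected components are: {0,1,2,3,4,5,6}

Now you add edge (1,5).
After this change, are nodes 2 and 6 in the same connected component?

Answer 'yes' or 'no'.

Answer: yes

Derivation:
Initial components: {0,1,2,3,4,5,6}
Adding edge (1,5): both already in same component {0,1,2,3,4,5,6}. No change.
New components: {0,1,2,3,4,5,6}
Are 2 and 6 in the same component? yes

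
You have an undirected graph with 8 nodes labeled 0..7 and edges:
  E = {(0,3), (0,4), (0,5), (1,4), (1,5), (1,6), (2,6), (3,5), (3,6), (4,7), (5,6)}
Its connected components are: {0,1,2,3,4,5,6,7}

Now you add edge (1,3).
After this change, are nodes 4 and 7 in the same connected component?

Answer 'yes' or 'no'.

Answer: yes

Derivation:
Initial components: {0,1,2,3,4,5,6,7}
Adding edge (1,3): both already in same component {0,1,2,3,4,5,6,7}. No change.
New components: {0,1,2,3,4,5,6,7}
Are 4 and 7 in the same component? yes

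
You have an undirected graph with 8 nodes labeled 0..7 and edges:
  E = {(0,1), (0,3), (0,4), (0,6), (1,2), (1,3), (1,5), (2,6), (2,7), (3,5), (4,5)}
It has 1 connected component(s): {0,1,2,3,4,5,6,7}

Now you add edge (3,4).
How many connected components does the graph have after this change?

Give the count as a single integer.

Initial component count: 1
Add (3,4): endpoints already in same component. Count unchanged: 1.
New component count: 1

Answer: 1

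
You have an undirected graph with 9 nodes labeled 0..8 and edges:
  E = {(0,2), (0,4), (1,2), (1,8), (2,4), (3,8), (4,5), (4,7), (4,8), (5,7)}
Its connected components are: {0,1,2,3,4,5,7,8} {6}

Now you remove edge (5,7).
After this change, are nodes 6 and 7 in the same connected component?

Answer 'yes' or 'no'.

Initial components: {0,1,2,3,4,5,7,8} {6}
Removing edge (5,7): not a bridge — component count unchanged at 2.
New components: {0,1,2,3,4,5,7,8} {6}
Are 6 and 7 in the same component? no

Answer: no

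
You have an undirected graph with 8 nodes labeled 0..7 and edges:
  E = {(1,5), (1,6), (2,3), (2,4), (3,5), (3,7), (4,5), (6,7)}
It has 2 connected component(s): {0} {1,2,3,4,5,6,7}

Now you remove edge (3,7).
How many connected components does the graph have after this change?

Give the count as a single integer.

Answer: 2

Derivation:
Initial component count: 2
Remove (3,7): not a bridge. Count unchanged: 2.
  After removal, components: {0} {1,2,3,4,5,6,7}
New component count: 2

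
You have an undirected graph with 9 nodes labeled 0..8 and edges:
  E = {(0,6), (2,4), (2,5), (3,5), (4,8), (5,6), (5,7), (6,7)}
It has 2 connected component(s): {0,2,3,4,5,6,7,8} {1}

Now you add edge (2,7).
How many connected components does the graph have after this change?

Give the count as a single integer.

Initial component count: 2
Add (2,7): endpoints already in same component. Count unchanged: 2.
New component count: 2

Answer: 2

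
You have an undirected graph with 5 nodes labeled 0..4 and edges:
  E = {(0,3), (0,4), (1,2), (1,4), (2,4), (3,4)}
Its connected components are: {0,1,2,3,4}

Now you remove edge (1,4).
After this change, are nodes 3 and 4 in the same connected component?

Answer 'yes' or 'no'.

Initial components: {0,1,2,3,4}
Removing edge (1,4): not a bridge — component count unchanged at 1.
New components: {0,1,2,3,4}
Are 3 and 4 in the same component? yes

Answer: yes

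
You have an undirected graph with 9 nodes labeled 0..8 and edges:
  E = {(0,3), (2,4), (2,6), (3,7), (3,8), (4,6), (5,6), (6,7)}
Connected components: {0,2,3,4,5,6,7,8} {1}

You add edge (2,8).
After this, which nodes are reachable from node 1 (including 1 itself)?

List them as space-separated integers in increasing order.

Before: nodes reachable from 1: {1}
Adding (2,8): both endpoints already in same component. Reachability from 1 unchanged.
After: nodes reachable from 1: {1}

Answer: 1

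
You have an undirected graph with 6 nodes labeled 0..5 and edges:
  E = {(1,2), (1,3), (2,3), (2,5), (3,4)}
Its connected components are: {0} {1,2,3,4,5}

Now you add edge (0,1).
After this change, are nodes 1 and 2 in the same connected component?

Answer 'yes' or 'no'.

Answer: yes

Derivation:
Initial components: {0} {1,2,3,4,5}
Adding edge (0,1): merges {0} and {1,2,3,4,5}.
New components: {0,1,2,3,4,5}
Are 1 and 2 in the same component? yes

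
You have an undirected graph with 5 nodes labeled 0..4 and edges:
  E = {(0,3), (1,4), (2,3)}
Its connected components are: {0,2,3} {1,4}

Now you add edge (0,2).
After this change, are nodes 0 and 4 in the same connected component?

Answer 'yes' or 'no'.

Initial components: {0,2,3} {1,4}
Adding edge (0,2): both already in same component {0,2,3}. No change.
New components: {0,2,3} {1,4}
Are 0 and 4 in the same component? no

Answer: no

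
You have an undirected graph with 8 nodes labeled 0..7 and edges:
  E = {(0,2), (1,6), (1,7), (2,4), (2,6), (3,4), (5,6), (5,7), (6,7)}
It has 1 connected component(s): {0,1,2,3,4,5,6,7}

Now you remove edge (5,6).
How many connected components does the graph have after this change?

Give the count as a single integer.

Answer: 1

Derivation:
Initial component count: 1
Remove (5,6): not a bridge. Count unchanged: 1.
  After removal, components: {0,1,2,3,4,5,6,7}
New component count: 1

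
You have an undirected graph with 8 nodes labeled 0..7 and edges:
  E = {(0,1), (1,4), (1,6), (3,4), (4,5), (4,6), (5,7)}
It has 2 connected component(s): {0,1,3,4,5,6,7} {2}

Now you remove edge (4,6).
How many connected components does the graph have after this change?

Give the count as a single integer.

Answer: 2

Derivation:
Initial component count: 2
Remove (4,6): not a bridge. Count unchanged: 2.
  After removal, components: {0,1,3,4,5,6,7} {2}
New component count: 2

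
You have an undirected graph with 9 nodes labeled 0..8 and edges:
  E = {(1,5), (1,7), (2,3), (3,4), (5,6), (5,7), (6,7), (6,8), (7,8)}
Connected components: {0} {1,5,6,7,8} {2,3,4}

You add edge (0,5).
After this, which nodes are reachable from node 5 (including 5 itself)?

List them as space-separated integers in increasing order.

Before: nodes reachable from 5: {1,5,6,7,8}
Adding (0,5): merges 5's component with another. Reachability grows.
After: nodes reachable from 5: {0,1,5,6,7,8}

Answer: 0 1 5 6 7 8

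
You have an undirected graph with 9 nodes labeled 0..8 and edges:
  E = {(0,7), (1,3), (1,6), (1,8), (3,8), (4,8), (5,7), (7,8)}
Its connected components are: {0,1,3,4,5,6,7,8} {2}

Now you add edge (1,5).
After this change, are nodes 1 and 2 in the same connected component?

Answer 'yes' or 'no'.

Answer: no

Derivation:
Initial components: {0,1,3,4,5,6,7,8} {2}
Adding edge (1,5): both already in same component {0,1,3,4,5,6,7,8}. No change.
New components: {0,1,3,4,5,6,7,8} {2}
Are 1 and 2 in the same component? no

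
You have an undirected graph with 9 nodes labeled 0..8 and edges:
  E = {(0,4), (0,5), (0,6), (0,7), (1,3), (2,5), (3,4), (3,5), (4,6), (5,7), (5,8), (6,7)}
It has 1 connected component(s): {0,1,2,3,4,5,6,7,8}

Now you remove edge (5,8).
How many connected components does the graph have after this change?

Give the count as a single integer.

Answer: 2

Derivation:
Initial component count: 1
Remove (5,8): it was a bridge. Count increases: 1 -> 2.
  After removal, components: {0,1,2,3,4,5,6,7} {8}
New component count: 2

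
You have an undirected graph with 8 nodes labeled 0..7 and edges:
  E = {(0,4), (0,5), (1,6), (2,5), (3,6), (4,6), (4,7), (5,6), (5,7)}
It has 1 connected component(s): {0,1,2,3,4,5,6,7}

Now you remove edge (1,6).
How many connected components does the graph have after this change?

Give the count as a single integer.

Answer: 2

Derivation:
Initial component count: 1
Remove (1,6): it was a bridge. Count increases: 1 -> 2.
  After removal, components: {0,2,3,4,5,6,7} {1}
New component count: 2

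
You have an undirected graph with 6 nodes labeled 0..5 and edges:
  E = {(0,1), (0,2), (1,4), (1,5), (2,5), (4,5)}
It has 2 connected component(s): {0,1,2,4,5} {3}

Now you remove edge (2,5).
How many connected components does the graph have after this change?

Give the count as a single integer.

Answer: 2

Derivation:
Initial component count: 2
Remove (2,5): not a bridge. Count unchanged: 2.
  After removal, components: {0,1,2,4,5} {3}
New component count: 2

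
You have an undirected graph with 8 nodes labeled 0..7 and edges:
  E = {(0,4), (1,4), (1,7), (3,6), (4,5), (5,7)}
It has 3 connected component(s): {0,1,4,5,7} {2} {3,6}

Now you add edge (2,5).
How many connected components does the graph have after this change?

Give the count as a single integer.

Answer: 2

Derivation:
Initial component count: 3
Add (2,5): merges two components. Count decreases: 3 -> 2.
New component count: 2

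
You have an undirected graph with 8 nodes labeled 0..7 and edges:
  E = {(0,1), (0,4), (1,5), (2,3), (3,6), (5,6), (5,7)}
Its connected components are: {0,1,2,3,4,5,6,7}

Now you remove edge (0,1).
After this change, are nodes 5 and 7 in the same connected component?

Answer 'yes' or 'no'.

Initial components: {0,1,2,3,4,5,6,7}
Removing edge (0,1): it was a bridge — component count 1 -> 2.
New components: {0,4} {1,2,3,5,6,7}
Are 5 and 7 in the same component? yes

Answer: yes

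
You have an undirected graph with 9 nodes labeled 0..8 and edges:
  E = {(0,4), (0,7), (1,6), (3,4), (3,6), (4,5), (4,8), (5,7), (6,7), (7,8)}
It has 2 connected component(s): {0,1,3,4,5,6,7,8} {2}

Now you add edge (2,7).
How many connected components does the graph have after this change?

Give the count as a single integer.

Answer: 1

Derivation:
Initial component count: 2
Add (2,7): merges two components. Count decreases: 2 -> 1.
New component count: 1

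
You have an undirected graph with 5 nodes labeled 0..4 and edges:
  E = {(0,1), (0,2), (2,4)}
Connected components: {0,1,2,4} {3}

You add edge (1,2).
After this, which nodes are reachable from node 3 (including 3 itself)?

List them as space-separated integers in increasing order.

Before: nodes reachable from 3: {3}
Adding (1,2): both endpoints already in same component. Reachability from 3 unchanged.
After: nodes reachable from 3: {3}

Answer: 3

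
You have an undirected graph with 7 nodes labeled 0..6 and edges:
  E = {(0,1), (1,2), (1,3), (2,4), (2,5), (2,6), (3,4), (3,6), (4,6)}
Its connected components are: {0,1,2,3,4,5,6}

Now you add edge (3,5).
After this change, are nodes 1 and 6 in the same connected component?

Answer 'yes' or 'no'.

Initial components: {0,1,2,3,4,5,6}
Adding edge (3,5): both already in same component {0,1,2,3,4,5,6}. No change.
New components: {0,1,2,3,4,5,6}
Are 1 and 6 in the same component? yes

Answer: yes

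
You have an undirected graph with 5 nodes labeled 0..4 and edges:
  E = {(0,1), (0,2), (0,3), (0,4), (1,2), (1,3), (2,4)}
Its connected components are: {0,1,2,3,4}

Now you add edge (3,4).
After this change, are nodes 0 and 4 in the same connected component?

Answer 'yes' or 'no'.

Initial components: {0,1,2,3,4}
Adding edge (3,4): both already in same component {0,1,2,3,4}. No change.
New components: {0,1,2,3,4}
Are 0 and 4 in the same component? yes

Answer: yes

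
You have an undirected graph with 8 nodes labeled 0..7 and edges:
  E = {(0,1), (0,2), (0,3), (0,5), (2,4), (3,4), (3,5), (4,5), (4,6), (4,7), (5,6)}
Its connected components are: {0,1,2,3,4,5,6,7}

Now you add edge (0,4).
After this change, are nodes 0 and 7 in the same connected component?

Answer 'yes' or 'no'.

Answer: yes

Derivation:
Initial components: {0,1,2,3,4,5,6,7}
Adding edge (0,4): both already in same component {0,1,2,3,4,5,6,7}. No change.
New components: {0,1,2,3,4,5,6,7}
Are 0 and 7 in the same component? yes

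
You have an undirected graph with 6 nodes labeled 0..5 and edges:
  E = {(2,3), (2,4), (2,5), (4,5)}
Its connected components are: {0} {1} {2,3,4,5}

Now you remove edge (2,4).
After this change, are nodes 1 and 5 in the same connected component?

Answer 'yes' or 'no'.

Initial components: {0} {1} {2,3,4,5}
Removing edge (2,4): not a bridge — component count unchanged at 3.
New components: {0} {1} {2,3,4,5}
Are 1 and 5 in the same component? no

Answer: no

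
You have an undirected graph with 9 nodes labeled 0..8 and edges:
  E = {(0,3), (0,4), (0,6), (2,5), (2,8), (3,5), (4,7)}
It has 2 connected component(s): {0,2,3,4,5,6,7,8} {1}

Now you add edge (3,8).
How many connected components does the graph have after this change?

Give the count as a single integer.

Initial component count: 2
Add (3,8): endpoints already in same component. Count unchanged: 2.
New component count: 2

Answer: 2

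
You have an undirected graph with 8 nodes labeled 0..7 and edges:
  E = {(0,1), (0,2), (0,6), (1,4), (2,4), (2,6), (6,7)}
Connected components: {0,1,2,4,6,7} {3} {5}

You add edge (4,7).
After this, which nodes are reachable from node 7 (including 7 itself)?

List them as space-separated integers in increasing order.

Answer: 0 1 2 4 6 7

Derivation:
Before: nodes reachable from 7: {0,1,2,4,6,7}
Adding (4,7): both endpoints already in same component. Reachability from 7 unchanged.
After: nodes reachable from 7: {0,1,2,4,6,7}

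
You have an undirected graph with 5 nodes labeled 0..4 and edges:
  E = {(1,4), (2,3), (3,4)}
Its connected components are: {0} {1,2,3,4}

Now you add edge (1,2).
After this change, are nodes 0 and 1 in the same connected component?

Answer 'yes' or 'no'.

Initial components: {0} {1,2,3,4}
Adding edge (1,2): both already in same component {1,2,3,4}. No change.
New components: {0} {1,2,3,4}
Are 0 and 1 in the same component? no

Answer: no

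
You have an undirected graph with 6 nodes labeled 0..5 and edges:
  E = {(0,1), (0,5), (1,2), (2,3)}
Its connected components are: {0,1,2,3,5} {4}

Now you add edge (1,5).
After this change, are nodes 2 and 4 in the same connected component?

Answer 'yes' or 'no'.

Answer: no

Derivation:
Initial components: {0,1,2,3,5} {4}
Adding edge (1,5): both already in same component {0,1,2,3,5}. No change.
New components: {0,1,2,3,5} {4}
Are 2 and 4 in the same component? no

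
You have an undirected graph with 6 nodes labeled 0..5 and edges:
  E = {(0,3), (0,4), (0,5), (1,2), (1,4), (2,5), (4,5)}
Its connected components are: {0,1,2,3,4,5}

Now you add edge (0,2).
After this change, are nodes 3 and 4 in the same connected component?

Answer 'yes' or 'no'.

Answer: yes

Derivation:
Initial components: {0,1,2,3,4,5}
Adding edge (0,2): both already in same component {0,1,2,3,4,5}. No change.
New components: {0,1,2,3,4,5}
Are 3 and 4 in the same component? yes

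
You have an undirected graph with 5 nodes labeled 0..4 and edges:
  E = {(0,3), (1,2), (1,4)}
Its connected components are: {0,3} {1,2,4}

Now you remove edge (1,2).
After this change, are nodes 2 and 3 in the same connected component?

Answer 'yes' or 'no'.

Initial components: {0,3} {1,2,4}
Removing edge (1,2): it was a bridge — component count 2 -> 3.
New components: {0,3} {1,4} {2}
Are 2 and 3 in the same component? no

Answer: no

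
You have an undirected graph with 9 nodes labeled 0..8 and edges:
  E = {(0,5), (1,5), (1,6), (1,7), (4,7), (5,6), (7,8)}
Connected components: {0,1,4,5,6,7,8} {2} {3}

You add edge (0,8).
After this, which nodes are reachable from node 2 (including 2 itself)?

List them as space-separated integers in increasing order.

Answer: 2

Derivation:
Before: nodes reachable from 2: {2}
Adding (0,8): both endpoints already in same component. Reachability from 2 unchanged.
After: nodes reachable from 2: {2}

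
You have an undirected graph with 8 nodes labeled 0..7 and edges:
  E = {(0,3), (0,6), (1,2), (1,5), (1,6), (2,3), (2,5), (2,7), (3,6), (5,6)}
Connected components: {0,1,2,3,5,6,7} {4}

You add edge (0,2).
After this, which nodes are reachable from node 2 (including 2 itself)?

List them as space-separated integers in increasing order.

Answer: 0 1 2 3 5 6 7

Derivation:
Before: nodes reachable from 2: {0,1,2,3,5,6,7}
Adding (0,2): both endpoints already in same component. Reachability from 2 unchanged.
After: nodes reachable from 2: {0,1,2,3,5,6,7}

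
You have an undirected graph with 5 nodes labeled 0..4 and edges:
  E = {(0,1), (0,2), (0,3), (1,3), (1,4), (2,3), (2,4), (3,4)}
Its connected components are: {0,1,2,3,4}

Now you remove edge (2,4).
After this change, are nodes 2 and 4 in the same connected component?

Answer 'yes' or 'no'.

Initial components: {0,1,2,3,4}
Removing edge (2,4): not a bridge — component count unchanged at 1.
New components: {0,1,2,3,4}
Are 2 and 4 in the same component? yes

Answer: yes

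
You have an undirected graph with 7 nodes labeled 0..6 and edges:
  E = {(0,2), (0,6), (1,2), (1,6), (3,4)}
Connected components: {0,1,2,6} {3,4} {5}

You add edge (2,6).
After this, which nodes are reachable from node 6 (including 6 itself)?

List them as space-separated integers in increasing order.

Answer: 0 1 2 6

Derivation:
Before: nodes reachable from 6: {0,1,2,6}
Adding (2,6): both endpoints already in same component. Reachability from 6 unchanged.
After: nodes reachable from 6: {0,1,2,6}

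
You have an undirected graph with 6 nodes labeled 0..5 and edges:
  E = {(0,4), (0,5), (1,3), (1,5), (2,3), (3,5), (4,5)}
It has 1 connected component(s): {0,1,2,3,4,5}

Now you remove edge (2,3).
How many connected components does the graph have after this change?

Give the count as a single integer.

Initial component count: 1
Remove (2,3): it was a bridge. Count increases: 1 -> 2.
  After removal, components: {0,1,3,4,5} {2}
New component count: 2

Answer: 2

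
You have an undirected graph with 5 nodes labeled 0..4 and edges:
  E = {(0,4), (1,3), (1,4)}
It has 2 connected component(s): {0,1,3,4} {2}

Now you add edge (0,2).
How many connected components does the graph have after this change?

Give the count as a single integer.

Answer: 1

Derivation:
Initial component count: 2
Add (0,2): merges two components. Count decreases: 2 -> 1.
New component count: 1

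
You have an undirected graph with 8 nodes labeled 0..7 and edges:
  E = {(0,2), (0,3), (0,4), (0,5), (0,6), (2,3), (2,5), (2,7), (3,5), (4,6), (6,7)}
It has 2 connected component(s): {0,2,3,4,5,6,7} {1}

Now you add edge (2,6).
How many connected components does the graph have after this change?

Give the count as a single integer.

Initial component count: 2
Add (2,6): endpoints already in same component. Count unchanged: 2.
New component count: 2

Answer: 2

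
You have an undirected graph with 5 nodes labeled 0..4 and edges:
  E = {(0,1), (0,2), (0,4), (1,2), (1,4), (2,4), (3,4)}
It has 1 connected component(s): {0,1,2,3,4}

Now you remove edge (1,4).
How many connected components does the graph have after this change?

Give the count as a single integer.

Answer: 1

Derivation:
Initial component count: 1
Remove (1,4): not a bridge. Count unchanged: 1.
  After removal, components: {0,1,2,3,4}
New component count: 1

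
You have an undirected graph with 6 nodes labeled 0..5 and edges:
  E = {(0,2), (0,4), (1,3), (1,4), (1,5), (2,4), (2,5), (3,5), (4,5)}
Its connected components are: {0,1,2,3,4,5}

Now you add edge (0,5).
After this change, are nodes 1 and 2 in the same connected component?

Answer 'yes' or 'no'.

Answer: yes

Derivation:
Initial components: {0,1,2,3,4,5}
Adding edge (0,5): both already in same component {0,1,2,3,4,5}. No change.
New components: {0,1,2,3,4,5}
Are 1 and 2 in the same component? yes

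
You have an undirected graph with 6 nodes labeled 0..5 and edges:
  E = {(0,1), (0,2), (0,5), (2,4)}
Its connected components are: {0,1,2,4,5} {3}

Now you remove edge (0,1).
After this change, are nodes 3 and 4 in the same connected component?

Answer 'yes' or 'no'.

Initial components: {0,1,2,4,5} {3}
Removing edge (0,1): it was a bridge — component count 2 -> 3.
New components: {0,2,4,5} {1} {3}
Are 3 and 4 in the same component? no

Answer: no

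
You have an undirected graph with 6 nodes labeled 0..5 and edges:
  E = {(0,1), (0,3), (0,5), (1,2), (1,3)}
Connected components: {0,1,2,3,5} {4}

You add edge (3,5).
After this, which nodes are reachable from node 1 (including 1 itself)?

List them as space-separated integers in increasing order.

Answer: 0 1 2 3 5

Derivation:
Before: nodes reachable from 1: {0,1,2,3,5}
Adding (3,5): both endpoints already in same component. Reachability from 1 unchanged.
After: nodes reachable from 1: {0,1,2,3,5}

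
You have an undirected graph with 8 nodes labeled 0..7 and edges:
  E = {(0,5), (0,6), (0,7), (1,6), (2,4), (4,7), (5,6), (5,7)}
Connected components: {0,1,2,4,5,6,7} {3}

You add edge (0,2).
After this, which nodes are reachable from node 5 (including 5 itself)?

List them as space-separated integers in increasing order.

Before: nodes reachable from 5: {0,1,2,4,5,6,7}
Adding (0,2): both endpoints already in same component. Reachability from 5 unchanged.
After: nodes reachable from 5: {0,1,2,4,5,6,7}

Answer: 0 1 2 4 5 6 7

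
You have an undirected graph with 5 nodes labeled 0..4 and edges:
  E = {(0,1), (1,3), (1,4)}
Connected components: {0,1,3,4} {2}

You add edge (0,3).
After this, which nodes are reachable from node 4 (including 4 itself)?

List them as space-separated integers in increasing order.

Before: nodes reachable from 4: {0,1,3,4}
Adding (0,3): both endpoints already in same component. Reachability from 4 unchanged.
After: nodes reachable from 4: {0,1,3,4}

Answer: 0 1 3 4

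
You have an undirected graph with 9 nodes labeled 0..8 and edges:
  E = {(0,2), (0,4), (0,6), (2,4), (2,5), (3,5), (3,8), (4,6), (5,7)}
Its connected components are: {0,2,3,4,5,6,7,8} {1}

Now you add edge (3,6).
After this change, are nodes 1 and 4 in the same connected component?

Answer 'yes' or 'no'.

Answer: no

Derivation:
Initial components: {0,2,3,4,5,6,7,8} {1}
Adding edge (3,6): both already in same component {0,2,3,4,5,6,7,8}. No change.
New components: {0,2,3,4,5,6,7,8} {1}
Are 1 and 4 in the same component? no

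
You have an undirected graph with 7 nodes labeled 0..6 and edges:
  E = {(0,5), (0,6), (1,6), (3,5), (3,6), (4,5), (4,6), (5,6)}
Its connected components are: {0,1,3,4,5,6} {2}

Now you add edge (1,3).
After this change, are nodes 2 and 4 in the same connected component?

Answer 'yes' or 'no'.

Initial components: {0,1,3,4,5,6} {2}
Adding edge (1,3): both already in same component {0,1,3,4,5,6}. No change.
New components: {0,1,3,4,5,6} {2}
Are 2 and 4 in the same component? no

Answer: no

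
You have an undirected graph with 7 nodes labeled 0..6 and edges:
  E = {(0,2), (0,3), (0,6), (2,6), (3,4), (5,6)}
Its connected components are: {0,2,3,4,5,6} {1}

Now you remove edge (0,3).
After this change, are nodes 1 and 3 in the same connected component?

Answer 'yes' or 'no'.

Answer: no

Derivation:
Initial components: {0,2,3,4,5,6} {1}
Removing edge (0,3): it was a bridge — component count 2 -> 3.
New components: {0,2,5,6} {1} {3,4}
Are 1 and 3 in the same component? no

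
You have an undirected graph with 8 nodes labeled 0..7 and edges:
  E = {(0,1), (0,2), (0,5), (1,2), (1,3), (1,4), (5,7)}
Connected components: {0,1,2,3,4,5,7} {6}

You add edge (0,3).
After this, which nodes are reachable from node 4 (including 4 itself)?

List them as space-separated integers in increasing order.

Before: nodes reachable from 4: {0,1,2,3,4,5,7}
Adding (0,3): both endpoints already in same component. Reachability from 4 unchanged.
After: nodes reachable from 4: {0,1,2,3,4,5,7}

Answer: 0 1 2 3 4 5 7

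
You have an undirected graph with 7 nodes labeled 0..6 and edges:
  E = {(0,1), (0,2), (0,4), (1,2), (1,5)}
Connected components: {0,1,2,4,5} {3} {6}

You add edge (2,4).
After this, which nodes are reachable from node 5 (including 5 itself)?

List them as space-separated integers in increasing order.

Answer: 0 1 2 4 5

Derivation:
Before: nodes reachable from 5: {0,1,2,4,5}
Adding (2,4): both endpoints already in same component. Reachability from 5 unchanged.
After: nodes reachable from 5: {0,1,2,4,5}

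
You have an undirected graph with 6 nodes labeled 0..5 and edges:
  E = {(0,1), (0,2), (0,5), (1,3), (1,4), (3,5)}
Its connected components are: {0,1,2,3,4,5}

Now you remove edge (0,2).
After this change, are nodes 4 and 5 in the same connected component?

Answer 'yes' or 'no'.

Initial components: {0,1,2,3,4,5}
Removing edge (0,2): it was a bridge — component count 1 -> 2.
New components: {0,1,3,4,5} {2}
Are 4 and 5 in the same component? yes

Answer: yes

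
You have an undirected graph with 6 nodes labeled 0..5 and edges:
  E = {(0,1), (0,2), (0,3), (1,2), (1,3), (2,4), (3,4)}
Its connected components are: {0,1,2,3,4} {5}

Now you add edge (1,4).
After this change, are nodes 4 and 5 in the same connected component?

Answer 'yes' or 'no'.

Answer: no

Derivation:
Initial components: {0,1,2,3,4} {5}
Adding edge (1,4): both already in same component {0,1,2,3,4}. No change.
New components: {0,1,2,3,4} {5}
Are 4 and 5 in the same component? no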